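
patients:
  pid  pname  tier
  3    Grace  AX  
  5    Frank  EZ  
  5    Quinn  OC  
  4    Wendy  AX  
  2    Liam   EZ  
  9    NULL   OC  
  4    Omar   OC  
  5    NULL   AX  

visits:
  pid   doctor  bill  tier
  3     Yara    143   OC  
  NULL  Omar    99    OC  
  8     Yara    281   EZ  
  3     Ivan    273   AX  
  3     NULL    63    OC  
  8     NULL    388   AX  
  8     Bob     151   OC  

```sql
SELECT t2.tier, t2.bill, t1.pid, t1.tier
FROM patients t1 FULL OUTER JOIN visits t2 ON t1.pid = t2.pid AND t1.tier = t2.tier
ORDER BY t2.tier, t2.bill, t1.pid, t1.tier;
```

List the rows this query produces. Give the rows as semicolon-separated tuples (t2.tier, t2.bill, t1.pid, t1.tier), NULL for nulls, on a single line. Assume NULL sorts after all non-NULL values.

(AX, 273, 3, AX); (AX, 388, NULL, NULL); (EZ, 281, NULL, NULL); (OC, 63, NULL, NULL); (OC, 99, NULL, NULL); (OC, 143, NULL, NULL); (OC, 151, NULL, NULL); (NULL, NULL, 2, EZ); (NULL, NULL, 4, AX); (NULL, NULL, 4, OC); (NULL, NULL, 5, AX); (NULL, NULL, 5, EZ); (NULL, NULL, 5, OC); (NULL, NULL, 9, OC)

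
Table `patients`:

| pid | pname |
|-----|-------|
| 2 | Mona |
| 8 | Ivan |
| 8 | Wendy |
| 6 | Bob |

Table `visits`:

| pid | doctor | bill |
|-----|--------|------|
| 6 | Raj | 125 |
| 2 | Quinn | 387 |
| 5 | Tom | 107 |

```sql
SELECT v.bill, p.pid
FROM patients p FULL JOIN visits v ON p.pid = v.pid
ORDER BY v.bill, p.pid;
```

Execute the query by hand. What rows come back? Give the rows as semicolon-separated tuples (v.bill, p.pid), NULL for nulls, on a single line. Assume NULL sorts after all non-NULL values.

FULL OUTER JOIN keeps every row from both sides; unmatched rows get NULL for the other side's columns.
Matching on p.pid = v.pid.
Matched pairs: 2; unmatched p rows kept: 2; unmatched v rows kept: 1.

(107, NULL); (125, 6); (387, 2); (NULL, 8); (NULL, 8)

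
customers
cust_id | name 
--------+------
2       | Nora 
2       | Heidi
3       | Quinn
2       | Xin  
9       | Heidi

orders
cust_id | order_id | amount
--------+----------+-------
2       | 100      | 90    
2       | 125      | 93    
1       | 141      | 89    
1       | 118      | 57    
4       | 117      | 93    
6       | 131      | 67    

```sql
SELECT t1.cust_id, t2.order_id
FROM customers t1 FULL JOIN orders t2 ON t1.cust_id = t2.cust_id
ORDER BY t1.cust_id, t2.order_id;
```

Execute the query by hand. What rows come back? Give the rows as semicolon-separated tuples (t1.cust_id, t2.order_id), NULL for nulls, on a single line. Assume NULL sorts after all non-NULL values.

(2, 100); (2, 100); (2, 100); (2, 125); (2, 125); (2, 125); (3, NULL); (9, NULL); (NULL, 117); (NULL, 118); (NULL, 131); (NULL, 141)

FULL OUTER JOIN keeps every row from both sides; unmatched rows get NULL for the other side's columns.
Matching on t1.cust_id = t2.cust_id.
- t1 row (cust_id=2): matches 2 t2 row(s) → 2 output row(s).
- t1 row (cust_id=2): matches 2 t2 row(s) → 2 output row(s).
- t1 row (cust_id=3): no match → kept, t2 columns NULL.
- t1 row (cust_id=2): matches 2 t2 row(s) → 2 output row(s).
- t1 row (cust_id=9): no match → kept, t2 columns NULL.
- 4 row(s) from t2 found no t1 partner → padded with NULL.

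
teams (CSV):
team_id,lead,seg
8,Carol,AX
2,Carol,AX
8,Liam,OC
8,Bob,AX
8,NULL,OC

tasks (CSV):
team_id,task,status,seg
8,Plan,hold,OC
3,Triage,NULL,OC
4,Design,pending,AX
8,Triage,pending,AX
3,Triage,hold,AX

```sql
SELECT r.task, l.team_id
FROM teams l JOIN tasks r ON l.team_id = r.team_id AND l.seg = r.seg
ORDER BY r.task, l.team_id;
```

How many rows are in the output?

4

INNER JOIN keeps only pairs where the ON condition holds.
Matching on l.team_id = r.team_id AND l.seg = r.seg.
- l (team_id=8, seg=AX) pairs with 1 row(s) of r.
- l (team_id=2, seg=AX) has no partner → excluded.
- l (team_id=8, seg=OC) pairs with 1 row(s) of r.
- l (team_id=8, seg=AX) pairs with 1 row(s) of r.
- l (team_id=8, seg=OC) pairs with 1 row(s) of r.
Total: 4 rows.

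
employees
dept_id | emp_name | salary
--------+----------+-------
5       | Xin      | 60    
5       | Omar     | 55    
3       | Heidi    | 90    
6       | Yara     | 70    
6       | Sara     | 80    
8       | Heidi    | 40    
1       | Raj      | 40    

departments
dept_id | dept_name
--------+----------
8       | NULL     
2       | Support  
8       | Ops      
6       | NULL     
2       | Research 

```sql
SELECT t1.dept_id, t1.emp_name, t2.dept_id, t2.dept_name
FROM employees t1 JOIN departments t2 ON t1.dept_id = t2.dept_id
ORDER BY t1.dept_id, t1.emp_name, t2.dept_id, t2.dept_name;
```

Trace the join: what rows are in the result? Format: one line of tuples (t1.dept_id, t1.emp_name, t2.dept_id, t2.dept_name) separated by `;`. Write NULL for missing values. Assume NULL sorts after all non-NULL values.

INNER JOIN keeps only pairs where the ON condition holds.
Matching on t1.dept_id = t2.dept_id.
- t1[0] dept_id=5 → no match; dropped.
- t1[1] dept_id=5 → no match; dropped.
- t1[2] dept_id=3 → no match; dropped.
- t1[3] dept_id=6 → 1 match(es) in t2 → 1 row(s).
- t1[4] dept_id=6 → 1 match(es) in t2 → 1 row(s).
- t1[5] dept_id=8 → 2 match(es) in t2 → 2 row(s).
- t1[6] dept_id=1 → no match; dropped.
After projecting and ordering:
t1.dept_id | t1.emp_name | t2.dept_id | t2.dept_name
6 | Sara | 6 | NULL
6 | Yara | 6 | NULL
8 | Heidi | 8 | Ops
8 | Heidi | 8 | NULL

(6, Sara, 6, NULL); (6, Yara, 6, NULL); (8, Heidi, 8, Ops); (8, Heidi, 8, NULL)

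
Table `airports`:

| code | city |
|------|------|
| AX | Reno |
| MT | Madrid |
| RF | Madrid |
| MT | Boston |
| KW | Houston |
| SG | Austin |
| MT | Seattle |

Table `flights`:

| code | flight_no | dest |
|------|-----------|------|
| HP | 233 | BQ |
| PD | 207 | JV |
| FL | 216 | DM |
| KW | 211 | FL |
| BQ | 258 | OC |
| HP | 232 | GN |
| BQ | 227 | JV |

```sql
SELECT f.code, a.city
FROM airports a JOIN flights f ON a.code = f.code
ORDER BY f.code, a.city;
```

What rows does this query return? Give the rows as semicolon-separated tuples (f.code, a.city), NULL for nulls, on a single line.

INNER JOIN keeps only pairs where the ON condition holds.
Matching on a.code = f.code.
- a (code=AX) has no partner → excluded.
- a (code=MT) has no partner → excluded.
- a (code=RF) has no partner → excluded.
- a (code=MT) has no partner → excluded.
- a (code=KW) pairs with 1 row(s) of f.
- a (code=SG) has no partner → excluded.
- a (code=MT) has no partner → excluded.
After projecting and ordering:
f.code | a.city
KW | Houston

(KW, Houston)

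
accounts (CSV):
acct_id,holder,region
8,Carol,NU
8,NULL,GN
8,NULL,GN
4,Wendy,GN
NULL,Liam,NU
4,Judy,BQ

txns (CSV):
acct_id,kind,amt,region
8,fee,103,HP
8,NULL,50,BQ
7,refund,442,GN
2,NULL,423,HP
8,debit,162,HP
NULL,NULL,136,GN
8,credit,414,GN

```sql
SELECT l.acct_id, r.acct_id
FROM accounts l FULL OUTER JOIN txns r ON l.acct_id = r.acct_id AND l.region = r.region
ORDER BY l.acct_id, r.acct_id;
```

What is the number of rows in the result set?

12

FULL OUTER JOIN keeps every row from both sides; unmatched rows get NULL for the other side's columns.
Matching on l.acct_id = r.acct_id AND l.region = r.region. A NULL in a compared column never satisfies the condition.
- l row (acct_id=8, region=NU): no match → kept, r columns NULL.
- l row (acct_id=8, region=GN): matches 1 r row(s) → 1 output row(s).
- l row (acct_id=8, region=GN): matches 1 r row(s) → 1 output row(s).
- l row (acct_id=4, region=GN): no match → kept, r columns NULL.
- l row (acct_id=NULL, region=NU): no match → kept, r columns NULL.
- l row (acct_id=4, region=BQ): no match → kept, r columns NULL.
- 6 r row(s) had no l match → kept, l columns NULL.
Total: 2 matched + 10 padded = 12 rows.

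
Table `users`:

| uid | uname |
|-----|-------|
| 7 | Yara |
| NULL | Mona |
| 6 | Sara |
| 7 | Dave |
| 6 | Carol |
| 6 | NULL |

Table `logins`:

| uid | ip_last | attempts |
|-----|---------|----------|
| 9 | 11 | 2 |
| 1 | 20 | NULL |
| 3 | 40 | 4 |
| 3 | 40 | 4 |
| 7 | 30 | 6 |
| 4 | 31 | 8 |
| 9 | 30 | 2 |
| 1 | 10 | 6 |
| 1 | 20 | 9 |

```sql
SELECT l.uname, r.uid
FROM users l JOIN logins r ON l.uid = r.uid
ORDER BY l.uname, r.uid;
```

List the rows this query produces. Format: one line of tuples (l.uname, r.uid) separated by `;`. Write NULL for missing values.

(Dave, 7); (Yara, 7)

INNER JOIN keeps only pairs where the ON condition holds.
Matching on l.uid = r.uid. A NULL in a compared column never satisfies the condition.
Matched pairs: 2.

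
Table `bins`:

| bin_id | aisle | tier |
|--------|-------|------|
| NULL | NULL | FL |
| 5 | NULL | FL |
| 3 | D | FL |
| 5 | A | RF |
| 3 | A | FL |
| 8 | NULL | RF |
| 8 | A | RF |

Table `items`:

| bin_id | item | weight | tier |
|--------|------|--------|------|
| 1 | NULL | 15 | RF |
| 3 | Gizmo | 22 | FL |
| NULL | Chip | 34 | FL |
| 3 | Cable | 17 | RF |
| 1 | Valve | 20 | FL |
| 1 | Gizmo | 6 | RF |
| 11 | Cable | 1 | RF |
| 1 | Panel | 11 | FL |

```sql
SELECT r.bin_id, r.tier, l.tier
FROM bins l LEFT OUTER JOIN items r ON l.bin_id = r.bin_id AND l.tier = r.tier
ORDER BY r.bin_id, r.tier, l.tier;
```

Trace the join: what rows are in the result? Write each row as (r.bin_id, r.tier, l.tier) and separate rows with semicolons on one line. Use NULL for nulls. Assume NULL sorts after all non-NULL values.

LEFT JOIN keeps every row from `bins`; unmatched rows get NULL for `items`'s columns.
Matching on l.bin_id = r.bin_id AND l.tier = r.tier. A NULL in a compared column never satisfies the condition.
- l[0] bin_id=NULL, tier=FL → no match; kept with NULLs on the r side.
- l[1] bin_id=5, tier=FL → no match; kept with NULLs on the r side.
- l[2] bin_id=3, tier=FL → 1 match(es) in r → 1 row(s).
- l[3] bin_id=5, tier=RF → no match; kept with NULLs on the r side.
- l[4] bin_id=3, tier=FL → 1 match(es) in r → 1 row(s).
- l[5] bin_id=8, tier=RF → no match; kept with NULLs on the r side.
- l[6] bin_id=8, tier=RF → no match; kept with NULLs on the r side.
After projecting and ordering:
r.bin_id | r.tier | l.tier
3 | FL | FL
3 | FL | FL
NULL | NULL | FL
NULL | NULL | FL
NULL | NULL | RF
NULL | NULL | RF
NULL | NULL | RF

(3, FL, FL); (3, FL, FL); (NULL, NULL, FL); (NULL, NULL, FL); (NULL, NULL, RF); (NULL, NULL, RF); (NULL, NULL, RF)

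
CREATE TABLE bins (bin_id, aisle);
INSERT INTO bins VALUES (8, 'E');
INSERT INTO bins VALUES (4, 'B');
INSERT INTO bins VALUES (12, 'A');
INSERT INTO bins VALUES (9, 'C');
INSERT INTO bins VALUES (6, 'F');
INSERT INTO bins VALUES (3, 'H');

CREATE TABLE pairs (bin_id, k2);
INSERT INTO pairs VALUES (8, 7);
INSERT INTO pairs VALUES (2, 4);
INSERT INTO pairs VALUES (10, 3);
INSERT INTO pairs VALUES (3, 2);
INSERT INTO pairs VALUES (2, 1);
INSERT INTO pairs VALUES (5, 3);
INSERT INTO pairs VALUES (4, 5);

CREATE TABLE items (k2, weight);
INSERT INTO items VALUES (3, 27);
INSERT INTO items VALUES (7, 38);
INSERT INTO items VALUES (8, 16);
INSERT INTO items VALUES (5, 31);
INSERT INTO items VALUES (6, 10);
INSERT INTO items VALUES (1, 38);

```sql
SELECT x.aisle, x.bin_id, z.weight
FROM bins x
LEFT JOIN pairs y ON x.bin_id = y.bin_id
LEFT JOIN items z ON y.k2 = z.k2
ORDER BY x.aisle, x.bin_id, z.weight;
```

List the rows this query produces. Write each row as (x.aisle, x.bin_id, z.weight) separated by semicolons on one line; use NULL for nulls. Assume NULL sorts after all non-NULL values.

(A, 12, NULL); (B, 4, 31); (C, 9, NULL); (E, 8, 38); (F, 6, NULL); (H, 3, NULL)

Evaluate left to right. First `bins x LEFT JOIN pairs y` on bin_id: 6 row(s).
Then LEFT JOIN `items z` on k2: each of those 6 rows is kept; rows whose y.k2 has no match in z get NULL for z's columns.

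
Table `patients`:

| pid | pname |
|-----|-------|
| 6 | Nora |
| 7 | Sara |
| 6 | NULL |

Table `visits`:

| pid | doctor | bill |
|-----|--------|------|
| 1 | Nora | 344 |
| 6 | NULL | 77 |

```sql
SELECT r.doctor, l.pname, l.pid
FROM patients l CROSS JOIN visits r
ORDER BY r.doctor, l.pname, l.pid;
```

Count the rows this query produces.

6

CROSS JOIN pairs every row of `patients` with every row of `visits`: 3 × 2 = 6 rows.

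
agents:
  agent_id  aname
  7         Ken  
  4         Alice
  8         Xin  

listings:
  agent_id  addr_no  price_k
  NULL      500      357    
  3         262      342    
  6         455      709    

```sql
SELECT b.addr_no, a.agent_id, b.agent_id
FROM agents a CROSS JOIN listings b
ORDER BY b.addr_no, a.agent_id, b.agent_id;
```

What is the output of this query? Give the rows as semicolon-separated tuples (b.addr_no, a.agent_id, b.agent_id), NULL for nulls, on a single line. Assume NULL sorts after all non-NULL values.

CROSS JOIN pairs every row of `agents` with every row of `listings`: 3 × 3 = 9 rows.

(262, 4, 3); (262, 7, 3); (262, 8, 3); (455, 4, 6); (455, 7, 6); (455, 8, 6); (500, 4, NULL); (500, 7, NULL); (500, 8, NULL)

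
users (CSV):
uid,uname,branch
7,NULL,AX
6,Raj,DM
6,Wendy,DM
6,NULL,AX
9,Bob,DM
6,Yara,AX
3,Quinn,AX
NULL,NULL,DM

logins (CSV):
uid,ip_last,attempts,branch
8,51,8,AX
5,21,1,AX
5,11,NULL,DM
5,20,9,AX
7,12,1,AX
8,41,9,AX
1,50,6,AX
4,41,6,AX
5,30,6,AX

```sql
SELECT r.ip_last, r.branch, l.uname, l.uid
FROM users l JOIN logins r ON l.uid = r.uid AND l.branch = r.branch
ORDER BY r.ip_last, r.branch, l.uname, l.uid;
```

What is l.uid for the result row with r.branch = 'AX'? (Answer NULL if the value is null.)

INNER JOIN keeps only pairs where the ON condition holds.
Matching on l.uid = r.uid AND l.branch = r.branch. A NULL in a compared column never satisfies the condition.
- l[0] uid=7, branch=AX → 1 match(es) in r → 1 row(s).
- l[1] uid=6, branch=DM → no match; dropped.
- l[2] uid=6, branch=DM → no match; dropped.
- l[3] uid=6, branch=AX → no match; dropped.
- l[4] uid=9, branch=DM → no match; dropped.
- l[5] uid=6, branch=AX → no match; dropped.
- l[6] uid=3, branch=AX → no match; dropped.
- l[7] uid=NULL, branch=DM → no match; dropped.

7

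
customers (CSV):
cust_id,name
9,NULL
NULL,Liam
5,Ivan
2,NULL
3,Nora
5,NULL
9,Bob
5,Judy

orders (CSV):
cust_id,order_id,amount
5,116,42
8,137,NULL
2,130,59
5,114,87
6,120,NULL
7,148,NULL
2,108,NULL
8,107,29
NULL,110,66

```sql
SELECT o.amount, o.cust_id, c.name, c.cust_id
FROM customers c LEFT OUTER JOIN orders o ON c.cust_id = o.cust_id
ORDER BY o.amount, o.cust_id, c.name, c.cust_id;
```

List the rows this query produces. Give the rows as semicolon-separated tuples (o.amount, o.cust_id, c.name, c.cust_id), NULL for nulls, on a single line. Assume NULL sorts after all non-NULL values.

(42, 5, Ivan, 5); (42, 5, Judy, 5); (42, 5, NULL, 5); (59, 2, NULL, 2); (87, 5, Ivan, 5); (87, 5, Judy, 5); (87, 5, NULL, 5); (NULL, 2, NULL, 2); (NULL, NULL, Bob, 9); (NULL, NULL, Liam, NULL); (NULL, NULL, Nora, 3); (NULL, NULL, NULL, 9)

LEFT JOIN keeps every row from `customers`; unmatched rows get NULL for `orders`'s columns.
Matching on c.cust_id = o.cust_id. A NULL in a compared column never satisfies the condition.
Matched pairs: 8; unmatched c rows kept: 4.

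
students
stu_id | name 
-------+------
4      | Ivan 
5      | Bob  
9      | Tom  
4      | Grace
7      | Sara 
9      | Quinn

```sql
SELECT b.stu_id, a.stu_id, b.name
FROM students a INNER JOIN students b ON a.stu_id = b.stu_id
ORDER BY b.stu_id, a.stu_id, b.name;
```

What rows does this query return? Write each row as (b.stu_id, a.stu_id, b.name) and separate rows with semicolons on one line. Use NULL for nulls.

(4, 4, Grace); (4, 4, Grace); (4, 4, Ivan); (4, 4, Ivan); (5, 5, Bob); (7, 7, Sara); (9, 9, Quinn); (9, 9, Quinn); (9, 9, Tom); (9, 9, Tom)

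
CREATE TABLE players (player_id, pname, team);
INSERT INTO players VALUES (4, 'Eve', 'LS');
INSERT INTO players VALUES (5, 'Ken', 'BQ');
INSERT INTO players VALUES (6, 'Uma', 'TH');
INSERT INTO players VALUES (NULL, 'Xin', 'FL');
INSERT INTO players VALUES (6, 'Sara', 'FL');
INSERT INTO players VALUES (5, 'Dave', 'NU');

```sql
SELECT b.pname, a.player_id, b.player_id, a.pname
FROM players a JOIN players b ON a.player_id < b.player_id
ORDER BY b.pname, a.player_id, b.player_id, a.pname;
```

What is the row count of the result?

8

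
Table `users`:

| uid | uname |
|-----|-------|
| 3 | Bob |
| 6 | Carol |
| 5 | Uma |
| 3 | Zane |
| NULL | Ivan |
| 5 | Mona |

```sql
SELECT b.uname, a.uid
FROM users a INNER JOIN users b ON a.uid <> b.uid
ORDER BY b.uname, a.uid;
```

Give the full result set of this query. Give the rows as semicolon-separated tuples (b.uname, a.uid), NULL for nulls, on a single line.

(Bob, 5); (Bob, 5); (Bob, 6); (Carol, 3); (Carol, 3); (Carol, 5); (Carol, 5); (Mona, 3); (Mona, 3); (Mona, 6); (Uma, 3); (Uma, 3); (Uma, 6); (Zane, 5); (Zane, 5); (Zane, 6)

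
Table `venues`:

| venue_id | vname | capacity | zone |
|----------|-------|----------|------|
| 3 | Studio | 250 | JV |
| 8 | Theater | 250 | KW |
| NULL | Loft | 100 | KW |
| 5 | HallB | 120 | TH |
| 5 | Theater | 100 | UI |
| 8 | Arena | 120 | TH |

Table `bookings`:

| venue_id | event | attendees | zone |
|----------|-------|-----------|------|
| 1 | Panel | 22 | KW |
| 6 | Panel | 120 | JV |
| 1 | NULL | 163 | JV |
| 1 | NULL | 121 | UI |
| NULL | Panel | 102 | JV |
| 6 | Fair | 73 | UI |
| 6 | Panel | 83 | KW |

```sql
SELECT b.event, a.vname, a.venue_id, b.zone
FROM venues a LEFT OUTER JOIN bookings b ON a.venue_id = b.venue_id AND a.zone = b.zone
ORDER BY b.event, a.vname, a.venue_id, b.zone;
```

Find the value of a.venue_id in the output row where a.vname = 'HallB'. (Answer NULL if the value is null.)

5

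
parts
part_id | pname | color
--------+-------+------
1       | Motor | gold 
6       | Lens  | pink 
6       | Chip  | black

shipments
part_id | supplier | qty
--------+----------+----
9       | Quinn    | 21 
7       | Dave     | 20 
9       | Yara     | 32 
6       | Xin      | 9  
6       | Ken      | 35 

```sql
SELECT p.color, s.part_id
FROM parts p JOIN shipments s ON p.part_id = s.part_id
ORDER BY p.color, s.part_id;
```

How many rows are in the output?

4

INNER JOIN keeps only pairs where the ON condition holds.
Matching on p.part_id = s.part_id.
- part_id=1: no matching s row, dropped.
- part_id=6: 2 matching s row(s), so 2 row(s) emitted.
- part_id=6: 2 matching s row(s), so 2 row(s) emitted.
Total: 4 rows.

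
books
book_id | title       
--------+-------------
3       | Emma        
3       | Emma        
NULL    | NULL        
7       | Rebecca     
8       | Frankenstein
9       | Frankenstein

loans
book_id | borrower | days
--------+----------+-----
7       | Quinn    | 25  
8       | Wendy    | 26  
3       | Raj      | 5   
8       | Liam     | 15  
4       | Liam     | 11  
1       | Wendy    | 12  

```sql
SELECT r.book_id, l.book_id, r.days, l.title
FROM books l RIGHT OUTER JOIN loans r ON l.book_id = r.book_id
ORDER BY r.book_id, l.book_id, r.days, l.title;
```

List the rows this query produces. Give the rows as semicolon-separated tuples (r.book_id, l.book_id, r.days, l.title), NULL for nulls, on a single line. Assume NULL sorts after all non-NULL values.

RIGHT JOIN keeps every row from `loans`; unmatched rows get NULL for `books`'s columns.
Matching on l.book_id = r.book_id. A NULL in a compared column never satisfies the condition.
Matched pairs: 5; unmatched r rows kept: 2.

(1, NULL, 12, NULL); (3, 3, 5, Emma); (3, 3, 5, Emma); (4, NULL, 11, NULL); (7, 7, 25, Rebecca); (8, 8, 15, Frankenstein); (8, 8, 26, Frankenstein)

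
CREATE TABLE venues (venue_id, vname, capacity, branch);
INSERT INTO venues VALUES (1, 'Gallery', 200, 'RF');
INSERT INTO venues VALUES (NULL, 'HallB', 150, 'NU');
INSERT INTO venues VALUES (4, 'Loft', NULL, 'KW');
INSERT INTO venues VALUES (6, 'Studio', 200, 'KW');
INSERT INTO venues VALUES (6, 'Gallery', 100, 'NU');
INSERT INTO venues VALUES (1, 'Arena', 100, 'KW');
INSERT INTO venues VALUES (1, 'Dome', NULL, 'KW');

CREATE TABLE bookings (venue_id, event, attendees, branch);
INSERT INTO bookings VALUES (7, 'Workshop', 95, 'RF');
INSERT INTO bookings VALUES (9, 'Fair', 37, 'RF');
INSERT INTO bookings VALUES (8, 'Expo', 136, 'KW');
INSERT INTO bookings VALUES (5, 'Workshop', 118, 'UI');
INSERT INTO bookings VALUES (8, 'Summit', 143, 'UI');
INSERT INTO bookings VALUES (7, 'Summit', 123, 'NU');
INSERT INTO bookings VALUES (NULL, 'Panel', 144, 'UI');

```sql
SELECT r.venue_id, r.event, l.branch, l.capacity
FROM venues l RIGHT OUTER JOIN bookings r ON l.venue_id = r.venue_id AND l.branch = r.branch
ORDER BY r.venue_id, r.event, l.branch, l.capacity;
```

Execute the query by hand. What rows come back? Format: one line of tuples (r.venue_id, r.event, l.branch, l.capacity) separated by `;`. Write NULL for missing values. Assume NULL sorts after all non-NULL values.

(5, Workshop, NULL, NULL); (7, Summit, NULL, NULL); (7, Workshop, NULL, NULL); (8, Expo, NULL, NULL); (8, Summit, NULL, NULL); (9, Fair, NULL, NULL); (NULL, Panel, NULL, NULL)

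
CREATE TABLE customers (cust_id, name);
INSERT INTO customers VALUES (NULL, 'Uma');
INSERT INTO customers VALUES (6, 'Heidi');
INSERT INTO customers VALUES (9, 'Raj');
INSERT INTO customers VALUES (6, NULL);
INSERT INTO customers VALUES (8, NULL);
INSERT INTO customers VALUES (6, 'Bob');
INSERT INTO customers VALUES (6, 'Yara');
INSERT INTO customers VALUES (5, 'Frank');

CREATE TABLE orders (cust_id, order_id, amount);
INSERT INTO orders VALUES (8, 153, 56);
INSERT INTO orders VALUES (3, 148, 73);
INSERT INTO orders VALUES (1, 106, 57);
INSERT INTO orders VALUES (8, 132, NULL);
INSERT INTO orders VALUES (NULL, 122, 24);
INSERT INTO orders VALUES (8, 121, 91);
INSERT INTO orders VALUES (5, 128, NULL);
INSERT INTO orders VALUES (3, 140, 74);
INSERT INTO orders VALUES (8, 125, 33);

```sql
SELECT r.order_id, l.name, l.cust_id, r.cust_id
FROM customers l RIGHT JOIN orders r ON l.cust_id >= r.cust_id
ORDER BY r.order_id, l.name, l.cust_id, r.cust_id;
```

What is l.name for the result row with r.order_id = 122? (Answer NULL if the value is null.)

NULL

RIGHT JOIN keeps every row from `orders`; unmatched rows get NULL for `customers`'s columns.
Matching on l.cust_id >= r.cust_id. A NULL in a compared column never satisfies the condition.
- l[0] cust_id=NULL → no match.
- l[1] cust_id=6 → 4 match(es) in r → 4 row(s).
- l[2] cust_id=9 → 8 match(es) in r → 8 row(s).
- l[3] cust_id=6 → 4 match(es) in r → 4 row(s).
- l[4] cust_id=8 → 8 match(es) in r → 8 row(s).
- l[5] cust_id=6 → 4 match(es) in r → 4 row(s).
- l[6] cust_id=6 → 4 match(es) in r → 4 row(s).
- l[7] cust_id=5 → 4 match(es) in r → 4 row(s).
- 1 r row(s) had no l match → kept, l columns NULL.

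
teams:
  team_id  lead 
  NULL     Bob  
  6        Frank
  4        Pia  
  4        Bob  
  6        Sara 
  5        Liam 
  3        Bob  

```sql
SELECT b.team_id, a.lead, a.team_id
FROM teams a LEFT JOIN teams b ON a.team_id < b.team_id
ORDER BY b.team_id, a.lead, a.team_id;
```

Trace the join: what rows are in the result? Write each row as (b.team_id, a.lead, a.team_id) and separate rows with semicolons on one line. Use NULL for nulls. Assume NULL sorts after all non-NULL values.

(4, Bob, 3); (4, Bob, 3); (5, Bob, 3); (5, Bob, 4); (5, Pia, 4); (6, Bob, 3); (6, Bob, 3); (6, Bob, 4); (6, Bob, 4); (6, Liam, 5); (6, Liam, 5); (6, Pia, 4); (6, Pia, 4); (NULL, Bob, NULL); (NULL, Frank, 6); (NULL, Sara, 6)

LEFT JOIN keeps every row from `teams a`; unmatched rows get NULL for `teams b`'s columns.
Matching on a.team_id < b.team_id. A NULL in a compared column never satisfies the condition.
- a (team_id=NULL) has no partner → padded with NULL.
- a (team_id=6) has no partner → padded with NULL.
- a (team_id=4) pairs with 3 row(s) of b.
- a (team_id=4) pairs with 3 row(s) of b.
- a (team_id=6) has no partner → padded with NULL.
- a (team_id=5) pairs with 2 row(s) of b.
- a (team_id=3) pairs with 5 row(s) of b.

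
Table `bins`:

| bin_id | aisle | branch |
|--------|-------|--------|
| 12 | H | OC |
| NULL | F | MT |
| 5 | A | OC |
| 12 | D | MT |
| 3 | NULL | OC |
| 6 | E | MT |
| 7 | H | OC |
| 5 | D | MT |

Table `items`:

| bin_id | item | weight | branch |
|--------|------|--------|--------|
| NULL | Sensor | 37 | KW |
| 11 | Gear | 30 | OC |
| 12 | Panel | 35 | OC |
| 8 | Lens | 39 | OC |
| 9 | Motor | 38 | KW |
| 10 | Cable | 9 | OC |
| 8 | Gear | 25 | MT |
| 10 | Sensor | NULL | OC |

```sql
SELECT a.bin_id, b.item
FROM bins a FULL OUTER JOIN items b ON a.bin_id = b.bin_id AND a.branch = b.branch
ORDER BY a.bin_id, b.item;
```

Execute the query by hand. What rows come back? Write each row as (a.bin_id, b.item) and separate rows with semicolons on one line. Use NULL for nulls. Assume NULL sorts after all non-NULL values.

(3, NULL); (5, NULL); (5, NULL); (6, NULL); (7, NULL); (12, Panel); (12, NULL); (NULL, Cable); (NULL, Gear); (NULL, Gear); (NULL, Lens); (NULL, Motor); (NULL, Sensor); (NULL, Sensor); (NULL, NULL)

FULL OUTER JOIN keeps every row from both sides; unmatched rows get NULL for the other side's columns.
Matching on a.bin_id = b.bin_id AND a.branch = b.branch. A NULL in a compared column never satisfies the condition.
- bin_id=12, branch=OC: 1 matching b row(s), so 1 row(s) emitted.
- bin_id=NULL, branch=MT: no b row matches, row kept with b columns NULL.
- bin_id=5, branch=OC: no b row matches, row kept with b columns NULL.
- bin_id=12, branch=MT: no b row matches, row kept with b columns NULL.
- bin_id=3, branch=OC: no b row matches, row kept with b columns NULL.
- bin_id=6, branch=MT: no b row matches, row kept with b columns NULL.
- bin_id=7, branch=OC: no b row matches, row kept with b columns NULL.
- bin_id=5, branch=MT: no b row matches, row kept with b columns NULL.
- plus 7 unmatched b row(s), each kept with NULL a columns.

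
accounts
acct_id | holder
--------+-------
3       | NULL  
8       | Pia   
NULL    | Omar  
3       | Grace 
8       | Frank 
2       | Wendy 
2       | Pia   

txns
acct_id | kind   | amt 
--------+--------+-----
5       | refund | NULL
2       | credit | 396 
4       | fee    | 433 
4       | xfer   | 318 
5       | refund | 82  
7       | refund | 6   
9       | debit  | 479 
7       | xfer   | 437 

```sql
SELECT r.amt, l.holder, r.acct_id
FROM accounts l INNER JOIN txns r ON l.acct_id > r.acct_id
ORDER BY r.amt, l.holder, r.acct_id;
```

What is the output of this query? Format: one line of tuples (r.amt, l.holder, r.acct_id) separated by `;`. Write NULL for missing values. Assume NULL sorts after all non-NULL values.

INNER JOIN keeps only pairs where the ON condition holds.
Matching on l.acct_id > r.acct_id. A NULL in a compared column never satisfies the condition.
- l[0] acct_id=3 → 1 match(es) in r → 1 row(s).
- l[1] acct_id=8 → 7 match(es) in r → 7 row(s).
- l[2] acct_id=NULL → no match; dropped.
- l[3] acct_id=3 → 1 match(es) in r → 1 row(s).
- l[4] acct_id=8 → 7 match(es) in r → 7 row(s).
- l[5] acct_id=2 → no match; dropped.
- l[6] acct_id=2 → no match; dropped.

(6, Frank, 7); (6, Pia, 7); (82, Frank, 5); (82, Pia, 5); (318, Frank, 4); (318, Pia, 4); (396, Frank, 2); (396, Grace, 2); (396, Pia, 2); (396, NULL, 2); (433, Frank, 4); (433, Pia, 4); (437, Frank, 7); (437, Pia, 7); (NULL, Frank, 5); (NULL, Pia, 5)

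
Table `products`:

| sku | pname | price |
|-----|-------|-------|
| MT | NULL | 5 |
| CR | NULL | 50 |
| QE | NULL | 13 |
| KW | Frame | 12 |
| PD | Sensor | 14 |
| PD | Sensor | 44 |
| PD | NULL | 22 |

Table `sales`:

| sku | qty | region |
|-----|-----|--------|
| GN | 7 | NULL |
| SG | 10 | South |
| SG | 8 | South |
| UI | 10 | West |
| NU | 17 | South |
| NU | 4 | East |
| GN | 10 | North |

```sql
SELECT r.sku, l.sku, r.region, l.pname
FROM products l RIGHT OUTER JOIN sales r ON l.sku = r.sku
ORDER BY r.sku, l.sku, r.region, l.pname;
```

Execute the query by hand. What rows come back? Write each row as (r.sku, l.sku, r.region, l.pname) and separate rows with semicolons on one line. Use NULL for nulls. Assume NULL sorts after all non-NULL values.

RIGHT JOIN keeps every row from `sales`; unmatched rows get NULL for `products`'s columns.
Matching on l.sku = r.sku.
Matched pairs: 0; unmatched r rows kept: 7.

(GN, NULL, North, NULL); (GN, NULL, NULL, NULL); (NU, NULL, East, NULL); (NU, NULL, South, NULL); (SG, NULL, South, NULL); (SG, NULL, South, NULL); (UI, NULL, West, NULL)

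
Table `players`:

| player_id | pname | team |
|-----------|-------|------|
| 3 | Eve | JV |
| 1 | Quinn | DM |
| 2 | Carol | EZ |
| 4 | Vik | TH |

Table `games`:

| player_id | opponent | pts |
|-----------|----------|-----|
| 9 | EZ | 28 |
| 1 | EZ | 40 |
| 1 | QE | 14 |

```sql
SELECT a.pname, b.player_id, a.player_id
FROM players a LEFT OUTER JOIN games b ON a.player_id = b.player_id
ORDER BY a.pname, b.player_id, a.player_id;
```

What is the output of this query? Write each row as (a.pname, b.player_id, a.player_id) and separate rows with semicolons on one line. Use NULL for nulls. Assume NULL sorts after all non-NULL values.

LEFT JOIN keeps every row from `players`; unmatched rows get NULL for `games`'s columns.
Matching on a.player_id = b.player_id.
- a[0] player_id=3 → no match; kept with NULLs on the b side.
- a[1] player_id=1 → 2 match(es) in b → 2 row(s).
- a[2] player_id=2 → no match; kept with NULLs on the b side.
- a[3] player_id=4 → no match; kept with NULLs on the b side.
After projecting and ordering:
a.pname | b.player_id | a.player_id
Carol | NULL | 2
Eve | NULL | 3
Quinn | 1 | 1
Quinn | 1 | 1
Vik | NULL | 4

(Carol, NULL, 2); (Eve, NULL, 3); (Quinn, 1, 1); (Quinn, 1, 1); (Vik, NULL, 4)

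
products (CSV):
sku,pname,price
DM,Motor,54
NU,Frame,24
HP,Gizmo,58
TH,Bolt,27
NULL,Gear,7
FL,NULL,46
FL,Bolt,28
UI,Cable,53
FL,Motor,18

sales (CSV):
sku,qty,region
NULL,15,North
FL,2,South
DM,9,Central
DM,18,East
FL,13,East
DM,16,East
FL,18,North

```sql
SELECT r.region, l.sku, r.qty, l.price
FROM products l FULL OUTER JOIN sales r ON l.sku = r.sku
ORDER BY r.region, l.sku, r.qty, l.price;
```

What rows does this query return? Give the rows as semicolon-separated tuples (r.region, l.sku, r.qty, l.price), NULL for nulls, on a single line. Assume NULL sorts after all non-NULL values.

(Central, DM, 9, 54); (East, DM, 16, 54); (East, DM, 18, 54); (East, FL, 13, 18); (East, FL, 13, 28); (East, FL, 13, 46); (North, FL, 18, 18); (North, FL, 18, 28); (North, FL, 18, 46); (North, NULL, 15, NULL); (South, FL, 2, 18); (South, FL, 2, 28); (South, FL, 2, 46); (NULL, HP, NULL, 58); (NULL, NU, NULL, 24); (NULL, TH, NULL, 27); (NULL, UI, NULL, 53); (NULL, NULL, NULL, 7)

FULL OUTER JOIN keeps every row from both sides; unmatched rows get NULL for the other side's columns.
Matching on l.sku = r.sku. A NULL in a compared column never satisfies the condition.
- sku=DM: 3 matching r row(s), so 3 row(s) emitted.
- sku=NU: no r row matches, row kept with r columns NULL.
- sku=HP: no r row matches, row kept with r columns NULL.
- sku=TH: no r row matches, row kept with r columns NULL.
- sku=NULL: no r row matches, row kept with r columns NULL.
- sku=FL: 3 matching r row(s), so 3 row(s) emitted.
- sku=FL: 3 matching r row(s), so 3 row(s) emitted.
- sku=UI: no r row matches, row kept with r columns NULL.
- sku=FL: 3 matching r row(s), so 3 row(s) emitted.
- 1 r row(s) had no l match → kept, l columns NULL.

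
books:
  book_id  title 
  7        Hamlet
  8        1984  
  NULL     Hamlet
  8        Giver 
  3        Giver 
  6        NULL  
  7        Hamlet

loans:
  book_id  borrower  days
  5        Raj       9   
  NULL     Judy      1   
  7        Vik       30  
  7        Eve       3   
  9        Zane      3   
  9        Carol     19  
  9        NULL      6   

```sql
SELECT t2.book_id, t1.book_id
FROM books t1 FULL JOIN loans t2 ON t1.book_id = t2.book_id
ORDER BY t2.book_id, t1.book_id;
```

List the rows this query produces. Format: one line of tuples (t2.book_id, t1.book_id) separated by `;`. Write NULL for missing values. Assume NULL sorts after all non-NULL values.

FULL OUTER JOIN keeps every row from both sides; unmatched rows get NULL for the other side's columns.
Matching on t1.book_id = t2.book_id. A NULL in a compared column never satisfies the condition.
Matched pairs: 4; unmatched t1 rows kept: 5; unmatched t2 rows kept: 5.

(5, NULL); (7, 7); (7, 7); (7, 7); (7, 7); (9, NULL); (9, NULL); (9, NULL); (NULL, 3); (NULL, 6); (NULL, 8); (NULL, 8); (NULL, NULL); (NULL, NULL)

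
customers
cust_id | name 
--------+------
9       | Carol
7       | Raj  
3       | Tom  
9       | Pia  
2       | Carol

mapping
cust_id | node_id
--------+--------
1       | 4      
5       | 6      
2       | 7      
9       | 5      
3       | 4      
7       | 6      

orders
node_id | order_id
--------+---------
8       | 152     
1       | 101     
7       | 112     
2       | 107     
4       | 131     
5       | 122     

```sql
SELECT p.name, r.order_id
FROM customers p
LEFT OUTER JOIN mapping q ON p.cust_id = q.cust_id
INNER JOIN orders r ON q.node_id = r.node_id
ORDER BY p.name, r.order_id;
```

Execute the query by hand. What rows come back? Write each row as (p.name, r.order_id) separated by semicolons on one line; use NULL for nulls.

(Carol, 112); (Carol, 122); (Pia, 122); (Tom, 131)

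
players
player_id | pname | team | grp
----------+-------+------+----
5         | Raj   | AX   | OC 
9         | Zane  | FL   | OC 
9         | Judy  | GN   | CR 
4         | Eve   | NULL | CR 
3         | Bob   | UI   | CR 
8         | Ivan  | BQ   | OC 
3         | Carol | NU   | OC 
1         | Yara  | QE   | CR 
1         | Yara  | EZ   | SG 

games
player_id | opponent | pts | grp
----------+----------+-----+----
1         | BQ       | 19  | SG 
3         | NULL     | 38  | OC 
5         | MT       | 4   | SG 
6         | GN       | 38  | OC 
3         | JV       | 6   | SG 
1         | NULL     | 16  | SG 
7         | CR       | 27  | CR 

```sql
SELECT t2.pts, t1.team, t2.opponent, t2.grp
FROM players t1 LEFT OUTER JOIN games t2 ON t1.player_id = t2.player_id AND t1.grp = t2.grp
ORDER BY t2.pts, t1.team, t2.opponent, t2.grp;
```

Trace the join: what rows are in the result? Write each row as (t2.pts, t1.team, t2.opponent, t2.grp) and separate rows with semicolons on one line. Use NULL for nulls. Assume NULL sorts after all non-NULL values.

(16, EZ, NULL, SG); (19, EZ, BQ, SG); (38, NU, NULL, OC); (NULL, AX, NULL, NULL); (NULL, BQ, NULL, NULL); (NULL, FL, NULL, NULL); (NULL, GN, NULL, NULL); (NULL, QE, NULL, NULL); (NULL, UI, NULL, NULL); (NULL, NULL, NULL, NULL)

LEFT JOIN keeps every row from `players`; unmatched rows get NULL for `games`'s columns.
Matching on t1.player_id = t2.player_id AND t1.grp = t2.grp.
- t1[0] player_id=5, grp=OC → no match; kept with NULLs on the t2 side.
- t1[1] player_id=9, grp=OC → no match; kept with NULLs on the t2 side.
- t1[2] player_id=9, grp=CR → no match; kept with NULLs on the t2 side.
- t1[3] player_id=4, grp=CR → no match; kept with NULLs on the t2 side.
- t1[4] player_id=3, grp=CR → no match; kept with NULLs on the t2 side.
- t1[5] player_id=8, grp=OC → no match; kept with NULLs on the t2 side.
- t1[6] player_id=3, grp=OC → 1 match(es) in t2 → 1 row(s).
- t1[7] player_id=1, grp=CR → no match; kept with NULLs on the t2 side.
- t1[8] player_id=1, grp=SG → 2 match(es) in t2 → 2 row(s).
After projecting and ordering:
t2.pts | t1.team | t2.opponent | t2.grp
16 | EZ | NULL | SG
19 | EZ | BQ | SG
38 | NU | NULL | OC
NULL | AX | NULL | NULL
NULL | BQ | NULL | NULL
NULL | FL | NULL | NULL
NULL | GN | NULL | NULL
NULL | QE | NULL | NULL
NULL | UI | NULL | NULL
NULL | NULL | NULL | NULL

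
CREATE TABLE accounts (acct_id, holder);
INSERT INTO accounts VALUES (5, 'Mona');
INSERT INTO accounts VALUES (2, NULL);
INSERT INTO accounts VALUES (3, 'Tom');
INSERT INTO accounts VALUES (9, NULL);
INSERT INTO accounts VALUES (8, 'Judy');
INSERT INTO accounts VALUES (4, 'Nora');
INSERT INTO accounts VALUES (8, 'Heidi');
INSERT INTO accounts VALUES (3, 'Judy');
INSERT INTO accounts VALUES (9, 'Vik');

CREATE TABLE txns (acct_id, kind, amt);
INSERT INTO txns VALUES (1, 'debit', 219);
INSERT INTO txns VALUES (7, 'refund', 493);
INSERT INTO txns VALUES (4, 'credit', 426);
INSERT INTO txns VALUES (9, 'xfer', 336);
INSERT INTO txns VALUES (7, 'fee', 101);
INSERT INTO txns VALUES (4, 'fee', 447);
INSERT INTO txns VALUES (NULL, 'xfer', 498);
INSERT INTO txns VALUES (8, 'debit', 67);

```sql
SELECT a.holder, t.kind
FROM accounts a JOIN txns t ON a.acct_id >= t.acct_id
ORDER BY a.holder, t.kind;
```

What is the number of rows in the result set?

INNER JOIN keeps only pairs where the ON condition holds.
Matching on a.acct_id >= t.acct_id. A NULL in a compared column never satisfies the condition.
- a[0] acct_id=5 → 3 match(es) in t → 3 row(s).
- a[1] acct_id=2 → 1 match(es) in t → 1 row(s).
- a[2] acct_id=3 → 1 match(es) in t → 1 row(s).
- a[3] acct_id=9 → 7 match(es) in t → 7 row(s).
- a[4] acct_id=8 → 6 match(es) in t → 6 row(s).
- a[5] acct_id=4 → 3 match(es) in t → 3 row(s).
- a[6] acct_id=8 → 6 match(es) in t → 6 row(s).
- a[7] acct_id=3 → 1 match(es) in t → 1 row(s).
- a[8] acct_id=9 → 7 match(es) in t → 7 row(s).
Total: 35 rows.

35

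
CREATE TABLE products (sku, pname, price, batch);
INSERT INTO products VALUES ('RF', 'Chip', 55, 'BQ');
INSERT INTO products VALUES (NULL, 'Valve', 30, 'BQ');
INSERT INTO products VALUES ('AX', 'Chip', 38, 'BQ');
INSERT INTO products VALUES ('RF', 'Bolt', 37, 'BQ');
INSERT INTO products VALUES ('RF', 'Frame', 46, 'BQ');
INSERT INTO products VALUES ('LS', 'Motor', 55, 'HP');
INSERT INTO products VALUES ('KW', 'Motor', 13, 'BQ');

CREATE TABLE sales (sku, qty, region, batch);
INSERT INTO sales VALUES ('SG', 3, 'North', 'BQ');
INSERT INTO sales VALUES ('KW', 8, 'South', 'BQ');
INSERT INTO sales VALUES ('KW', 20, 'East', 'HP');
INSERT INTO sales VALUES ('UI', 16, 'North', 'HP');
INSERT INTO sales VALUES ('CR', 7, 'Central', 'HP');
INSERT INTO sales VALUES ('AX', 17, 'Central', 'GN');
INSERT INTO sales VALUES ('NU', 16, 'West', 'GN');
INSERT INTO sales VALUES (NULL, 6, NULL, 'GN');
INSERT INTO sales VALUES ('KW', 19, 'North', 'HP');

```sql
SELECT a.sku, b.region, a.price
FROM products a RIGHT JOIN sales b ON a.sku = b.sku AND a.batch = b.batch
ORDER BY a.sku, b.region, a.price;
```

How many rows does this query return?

RIGHT JOIN keeps every row from `sales`; unmatched rows get NULL for `products`'s columns.
Matching on a.sku = b.sku AND a.batch = b.batch. A NULL in a compared column never satisfies the condition.
Matched pairs: 1; unmatched b rows kept: 8.
Total: 1 matched + 8 padded = 9 rows.

9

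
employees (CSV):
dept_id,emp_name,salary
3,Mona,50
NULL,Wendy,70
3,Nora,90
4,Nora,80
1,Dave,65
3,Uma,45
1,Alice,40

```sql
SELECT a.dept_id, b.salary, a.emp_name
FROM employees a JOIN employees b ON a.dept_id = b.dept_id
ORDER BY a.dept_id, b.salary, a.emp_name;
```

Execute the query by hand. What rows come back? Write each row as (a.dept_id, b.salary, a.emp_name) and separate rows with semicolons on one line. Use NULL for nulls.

(1, 40, Alice); (1, 40, Dave); (1, 65, Alice); (1, 65, Dave); (3, 45, Mona); (3, 45, Nora); (3, 45, Uma); (3, 50, Mona); (3, 50, Nora); (3, 50, Uma); (3, 90, Mona); (3, 90, Nora); (3, 90, Uma); (4, 80, Nora)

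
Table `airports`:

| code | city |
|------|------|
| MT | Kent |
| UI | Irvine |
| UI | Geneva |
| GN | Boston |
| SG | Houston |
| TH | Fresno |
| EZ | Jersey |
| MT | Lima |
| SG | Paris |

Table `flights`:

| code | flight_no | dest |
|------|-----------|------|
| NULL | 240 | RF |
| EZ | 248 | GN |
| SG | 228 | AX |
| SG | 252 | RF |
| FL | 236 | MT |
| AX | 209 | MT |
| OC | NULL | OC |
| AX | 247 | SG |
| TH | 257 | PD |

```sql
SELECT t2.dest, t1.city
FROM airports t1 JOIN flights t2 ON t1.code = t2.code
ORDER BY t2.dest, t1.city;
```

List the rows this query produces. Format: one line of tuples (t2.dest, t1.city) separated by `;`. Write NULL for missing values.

INNER JOIN keeps only pairs where the ON condition holds.
Matching on t1.code = t2.code. A NULL in a compared column never satisfies the condition.
- t1 (code=MT) has no partner → excluded.
- t1 (code=UI) has no partner → excluded.
- t1 (code=UI) has no partner → excluded.
- t1 (code=GN) has no partner → excluded.
- t1 (code=SG) pairs with 2 row(s) of t2.
- t1 (code=TH) pairs with 1 row(s) of t2.
- t1 (code=EZ) pairs with 1 row(s) of t2.
- t1 (code=MT) has no partner → excluded.
- t1 (code=SG) pairs with 2 row(s) of t2.
After projecting and ordering:
t2.dest | t1.city
AX | Houston
AX | Paris
GN | Jersey
PD | Fresno
RF | Houston
RF | Paris

(AX, Houston); (AX, Paris); (GN, Jersey); (PD, Fresno); (RF, Houston); (RF, Paris)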